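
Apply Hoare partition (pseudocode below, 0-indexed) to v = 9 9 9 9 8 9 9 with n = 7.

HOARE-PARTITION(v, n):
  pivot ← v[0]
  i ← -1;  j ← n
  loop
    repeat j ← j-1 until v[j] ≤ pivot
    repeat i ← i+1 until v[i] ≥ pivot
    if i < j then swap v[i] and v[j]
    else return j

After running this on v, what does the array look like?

9 9 8 9 9 9 9

pivot=9
j stops at 6 (9), i stops at 0 (9); swap ⇒ 9 9 9 9 8 9 9
j stops at 5 (9), i stops at 1 (9); swap ⇒ 9 9 9 9 8 9 9
j stops at 4 (8), i stops at 2 (9); swap ⇒ 9 9 8 9 9 9 9
j stops at 3, i stops at 3; i≥j ⇒ return 3. v=9 9 8 9 9 9 9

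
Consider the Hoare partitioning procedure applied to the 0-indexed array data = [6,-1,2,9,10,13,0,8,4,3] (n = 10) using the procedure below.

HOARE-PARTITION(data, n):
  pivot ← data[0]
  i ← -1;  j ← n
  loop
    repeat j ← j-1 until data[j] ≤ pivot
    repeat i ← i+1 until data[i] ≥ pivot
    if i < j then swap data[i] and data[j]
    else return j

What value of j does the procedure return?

4

pivot = data[0] = 6; i = -1, j = 10
j→9 (data[9]=3≤6), i→0 (data[0]=6≥6); i<j, swap → [3,-1,2,9,10,13,0,8,4,6]
j→8 (data[8]=4≤6), i→3 (data[3]=9≥6); i<j, swap → [3,-1,2,4,10,13,0,8,9,6]
j→6 (data[6]=0≤6), i→4 (data[4]=10≥6); i<j, swap → [3,-1,2,4,0,13,10,8,9,6]
j→4, i→5; i≥j, return j=4. data = [3,-1,2,4,0,13,10,8,9,6]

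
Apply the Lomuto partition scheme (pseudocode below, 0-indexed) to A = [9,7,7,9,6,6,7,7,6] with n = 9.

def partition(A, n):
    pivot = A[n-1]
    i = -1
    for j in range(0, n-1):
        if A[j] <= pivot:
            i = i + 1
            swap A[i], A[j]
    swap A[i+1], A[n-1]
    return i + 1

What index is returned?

pivot = A[8] = 6; i = -1
j=0: A[0]=9 > 6 → no swap
j=1: A[1]=7 > 6 → no swap
j=2: A[2]=7 > 6 → no swap
j=3: A[3]=9 > 6 → no swap
j=4: A[4]=6 ≤ 6 → i=0, swap A[0],A[4] → [6,7,7,9,9,6,7,7,6]
j=5: A[5]=6 ≤ 6 → i=1, swap A[1],A[5] → [6,6,7,9,9,7,7,7,6]
j=6: A[6]=7 > 6 → no swap
j=7: A[7]=7 > 6 → no swap
final swap A[2],A[8] → [6,6,6,9,9,7,7,7,7]; return 2

2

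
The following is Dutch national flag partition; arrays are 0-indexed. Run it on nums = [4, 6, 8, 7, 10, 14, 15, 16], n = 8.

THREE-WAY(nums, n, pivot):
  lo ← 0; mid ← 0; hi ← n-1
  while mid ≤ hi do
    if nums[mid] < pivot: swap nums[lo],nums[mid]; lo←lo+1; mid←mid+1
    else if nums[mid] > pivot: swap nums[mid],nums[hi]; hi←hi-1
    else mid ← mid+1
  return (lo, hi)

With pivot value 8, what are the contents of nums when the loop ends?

[4, 6, 7, 8, 14, 15, 16, 10]

pivot = 8; lo=0, mid=0, hi=7
nums[mid]=4<8: swap nums[0],nums[0]; lo=1,mid=1 → [4, 6, 8, 7, 10, 14, 15, 16]
nums[mid]=6<8: swap nums[1],nums[1]; lo=2,mid=2 → [4, 6, 8, 7, 10, 14, 15, 16]
nums[mid]=8=8: mid=3
nums[mid]=7<8: swap nums[2],nums[3]; lo=3,mid=4 → [4, 6, 7, 8, 10, 14, 15, 16]
nums[mid]=10>8: swap nums[4],nums[7]; hi=6 → [4, 6, 7, 8, 16, 14, 15, 10]
nums[mid]=16>8: swap nums[4],nums[6]; hi=5 → [4, 6, 7, 8, 15, 14, 16, 10]
nums[mid]=15>8: swap nums[4],nums[5]; hi=4 → [4, 6, 7, 8, 14, 15, 16, 10]
nums[mid]=14>8: swap nums[4],nums[4]; hi=3 → [4, 6, 7, 8, 14, 15, 16, 10]
end: lo=3, hi=3; nums = [4, 6, 7, 8, 14, 15, 16, 10]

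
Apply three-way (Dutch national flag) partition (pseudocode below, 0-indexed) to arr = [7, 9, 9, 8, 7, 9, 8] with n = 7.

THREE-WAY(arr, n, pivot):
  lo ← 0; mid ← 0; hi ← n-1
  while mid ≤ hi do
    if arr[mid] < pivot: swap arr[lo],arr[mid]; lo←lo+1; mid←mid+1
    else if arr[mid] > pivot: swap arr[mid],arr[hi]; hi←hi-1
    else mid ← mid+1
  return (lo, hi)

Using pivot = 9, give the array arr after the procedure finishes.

[7, 8, 7, 8, 9, 9, 9]

pivot = 9; lo=0, mid=0, hi=6
arr[mid]=7<9: swap arr[0],arr[0]; lo=1,mid=1 → [7, 9, 9, 8, 7, 9, 8]
arr[mid]=9=9: mid=2
arr[mid]=9=9: mid=3
arr[mid]=8<9: swap arr[1],arr[3]; lo=2,mid=4 → [7, 8, 9, 9, 7, 9, 8]
arr[mid]=7<9: swap arr[2],arr[4]; lo=3,mid=5 → [7, 8, 7, 9, 9, 9, 8]
arr[mid]=9=9: mid=6
arr[mid]=8<9: swap arr[3],arr[6]; lo=4,mid=7 → [7, 8, 7, 8, 9, 9, 9]
end: lo=4, hi=6; arr = [7, 8, 7, 8, 9, 9, 9]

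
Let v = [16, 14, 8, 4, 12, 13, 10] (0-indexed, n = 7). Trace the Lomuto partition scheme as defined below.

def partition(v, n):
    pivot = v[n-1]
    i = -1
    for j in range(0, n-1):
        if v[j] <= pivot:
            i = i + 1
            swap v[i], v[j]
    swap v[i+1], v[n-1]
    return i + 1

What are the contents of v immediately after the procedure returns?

[8, 4, 10, 14, 12, 13, 16]

pivot = v[6] = 10; i = -1
j=0: v[0]=16 > 10 → no swap
j=1: v[1]=14 > 10 → no swap
j=2: v[2]=8 ≤ 10 → i=0, swap v[0],v[2] → [8, 14, 16, 4, 12, 13, 10]
j=3: v[3]=4 ≤ 10 → i=1, swap v[1],v[3] → [8, 4, 16, 14, 12, 13, 10]
j=4: v[4]=12 > 10 → no swap
j=5: v[5]=13 > 10 → no swap
final swap v[2],v[6] → [8, 4, 10, 14, 12, 13, 16]; return 2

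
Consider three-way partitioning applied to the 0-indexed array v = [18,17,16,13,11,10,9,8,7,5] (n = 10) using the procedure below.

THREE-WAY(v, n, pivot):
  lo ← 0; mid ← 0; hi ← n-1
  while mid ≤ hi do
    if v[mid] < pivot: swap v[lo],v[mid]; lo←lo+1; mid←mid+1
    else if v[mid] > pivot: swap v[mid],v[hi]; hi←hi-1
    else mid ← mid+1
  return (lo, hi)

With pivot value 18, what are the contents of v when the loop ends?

[17,16,13,11,10,9,8,7,5,18]

lo=0 mid=0 hi=9
18=18: mid=1
17<18: swap(0,1), lo=1 mid=2 ⇒ [17,18,16,13,11,10,9,8,7,5]
16<18: swap(1,2), lo=2 mid=3 ⇒ [17,16,18,13,11,10,9,8,7,5]
13<18: swap(2,3), lo=3 mid=4 ⇒ [17,16,13,18,11,10,9,8,7,5]
11<18: swap(3,4), lo=4 mid=5 ⇒ [17,16,13,11,18,10,9,8,7,5]
10<18: swap(4,5), lo=5 mid=6 ⇒ [17,16,13,11,10,18,9,8,7,5]
9<18: swap(5,6), lo=6 mid=7 ⇒ [17,16,13,11,10,9,18,8,7,5]
8<18: swap(6,7), lo=7 mid=8 ⇒ [17,16,13,11,10,9,8,18,7,5]
7<18: swap(7,8), lo=8 mid=9 ⇒ [17,16,13,11,10,9,8,7,18,5]
5<18: swap(8,9), lo=9 mid=10 ⇒ [17,16,13,11,10,9,8,7,5,18]
done. lo=9 hi=9; v=[17,16,13,11,10,9,8,7,5,18]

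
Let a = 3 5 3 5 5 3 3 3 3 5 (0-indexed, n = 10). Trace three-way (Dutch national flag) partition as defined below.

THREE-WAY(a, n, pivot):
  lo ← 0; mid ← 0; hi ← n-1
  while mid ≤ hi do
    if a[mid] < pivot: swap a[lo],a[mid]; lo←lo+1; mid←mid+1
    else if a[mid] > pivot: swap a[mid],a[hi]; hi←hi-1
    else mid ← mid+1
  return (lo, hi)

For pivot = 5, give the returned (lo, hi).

lo=0 mid=0 hi=9
3<5: swap(0,0), lo=1 mid=1 ⇒ 3 5 3 5 5 3 3 3 3 5
5=5: mid=2
3<5: swap(1,2), lo=2 mid=3 ⇒ 3 3 5 5 5 3 3 3 3 5
5=5: mid=4
5=5: mid=5
3<5: swap(2,5), lo=3 mid=6 ⇒ 3 3 3 5 5 5 3 3 3 5
3<5: swap(3,6), lo=4 mid=7 ⇒ 3 3 3 3 5 5 5 3 3 5
3<5: swap(4,7), lo=5 mid=8 ⇒ 3 3 3 3 3 5 5 5 3 5
3<5: swap(5,8), lo=6 mid=9 ⇒ 3 3 3 3 3 3 5 5 5 5
5=5: mid=10
done. lo=6 hi=9; a=3 3 3 3 3 3 5 5 5 5

(6, 9)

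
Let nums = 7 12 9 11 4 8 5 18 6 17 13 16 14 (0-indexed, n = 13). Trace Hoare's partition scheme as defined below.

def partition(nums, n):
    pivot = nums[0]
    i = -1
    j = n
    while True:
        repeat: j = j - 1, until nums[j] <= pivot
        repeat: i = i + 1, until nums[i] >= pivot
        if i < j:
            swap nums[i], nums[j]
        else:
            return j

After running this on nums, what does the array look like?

pivot = nums[0] = 7; i = -1, j = 13
j→8 (nums[8]=6≤7), i→0 (nums[0]=7≥7); i<j, swap → 6 12 9 11 4 8 5 18 7 17 13 16 14
j→6 (nums[6]=5≤7), i→1 (nums[1]=12≥7); i<j, swap → 6 5 9 11 4 8 12 18 7 17 13 16 14
j→4 (nums[4]=4≤7), i→2 (nums[2]=9≥7); i<j, swap → 6 5 4 11 9 8 12 18 7 17 13 16 14
j→2, i→3; i≥j, return j=2. nums = 6 5 4 11 9 8 12 18 7 17 13 16 14

6 5 4 11 9 8 12 18 7 17 13 16 14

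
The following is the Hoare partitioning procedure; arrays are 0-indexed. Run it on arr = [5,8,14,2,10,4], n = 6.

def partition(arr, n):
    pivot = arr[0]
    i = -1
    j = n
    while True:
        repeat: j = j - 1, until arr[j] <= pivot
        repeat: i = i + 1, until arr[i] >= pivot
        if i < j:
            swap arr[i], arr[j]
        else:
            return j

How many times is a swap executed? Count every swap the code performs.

pivot=5
j stops at 5 (4), i stops at 0 (5); swap ⇒ [4,8,14,2,10,5]
j stops at 3 (2), i stops at 1 (8); swap ⇒ [4,2,14,8,10,5]
j stops at 1, i stops at 2; i≥j ⇒ return 1. arr=[4,2,14,8,10,5]

2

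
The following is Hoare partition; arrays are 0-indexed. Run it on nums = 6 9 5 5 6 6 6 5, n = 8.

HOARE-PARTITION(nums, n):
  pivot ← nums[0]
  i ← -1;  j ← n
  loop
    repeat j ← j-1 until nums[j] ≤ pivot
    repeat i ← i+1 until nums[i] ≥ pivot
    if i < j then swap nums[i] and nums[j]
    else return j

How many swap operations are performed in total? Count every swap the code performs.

pivot=6
j stops at 7 (5), i stops at 0 (6); swap ⇒ 5 9 5 5 6 6 6 6
j stops at 6 (6), i stops at 1 (9); swap ⇒ 5 6 5 5 6 6 9 6
j stops at 5 (6), i stops at 4 (6); swap ⇒ 5 6 5 5 6 6 9 6
j stops at 4, i stops at 5; i≥j ⇒ return 4. nums=5 6 5 5 6 6 9 6

3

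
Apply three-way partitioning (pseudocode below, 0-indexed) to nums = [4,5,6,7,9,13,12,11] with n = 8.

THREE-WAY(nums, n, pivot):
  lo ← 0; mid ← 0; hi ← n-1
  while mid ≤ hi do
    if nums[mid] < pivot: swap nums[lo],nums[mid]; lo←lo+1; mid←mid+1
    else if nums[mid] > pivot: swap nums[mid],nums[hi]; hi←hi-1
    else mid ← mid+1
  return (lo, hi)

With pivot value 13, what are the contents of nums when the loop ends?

pivot = 13; lo=0, mid=0, hi=7
nums[mid]=4<13: swap nums[0],nums[0]; lo=1,mid=1 → [4,5,6,7,9,13,12,11]
nums[mid]=5<13: swap nums[1],nums[1]; lo=2,mid=2 → [4,5,6,7,9,13,12,11]
nums[mid]=6<13: swap nums[2],nums[2]; lo=3,mid=3 → [4,5,6,7,9,13,12,11]
nums[mid]=7<13: swap nums[3],nums[3]; lo=4,mid=4 → [4,5,6,7,9,13,12,11]
nums[mid]=9<13: swap nums[4],nums[4]; lo=5,mid=5 → [4,5,6,7,9,13,12,11]
nums[mid]=13=13: mid=6
nums[mid]=12<13: swap nums[5],nums[6]; lo=6,mid=7 → [4,5,6,7,9,12,13,11]
nums[mid]=11<13: swap nums[6],nums[7]; lo=7,mid=8 → [4,5,6,7,9,12,11,13]
end: lo=7, hi=7; nums = [4,5,6,7,9,12,11,13]

[4,5,6,7,9,12,11,13]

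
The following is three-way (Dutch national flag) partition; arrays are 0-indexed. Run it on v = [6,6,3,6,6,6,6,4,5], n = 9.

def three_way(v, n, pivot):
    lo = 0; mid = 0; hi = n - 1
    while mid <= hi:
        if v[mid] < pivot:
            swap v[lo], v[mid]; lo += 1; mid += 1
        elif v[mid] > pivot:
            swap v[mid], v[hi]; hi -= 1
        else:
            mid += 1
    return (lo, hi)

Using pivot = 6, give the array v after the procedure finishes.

[3,4,5,6,6,6,6,6,6]

pivot = 6; lo=0, mid=0, hi=8
v[mid]=6=6: mid=1
v[mid]=6=6: mid=2
v[mid]=3<6: swap v[0],v[2]; lo=1,mid=3 → [3,6,6,6,6,6,6,4,5]
v[mid]=6=6: mid=4
v[mid]=6=6: mid=5
v[mid]=6=6: mid=6
v[mid]=6=6: mid=7
v[mid]=4<6: swap v[1],v[7]; lo=2,mid=8 → [3,4,6,6,6,6,6,6,5]
v[mid]=5<6: swap v[2],v[8]; lo=3,mid=9 → [3,4,5,6,6,6,6,6,6]
end: lo=3, hi=8; v = [3,4,5,6,6,6,6,6,6]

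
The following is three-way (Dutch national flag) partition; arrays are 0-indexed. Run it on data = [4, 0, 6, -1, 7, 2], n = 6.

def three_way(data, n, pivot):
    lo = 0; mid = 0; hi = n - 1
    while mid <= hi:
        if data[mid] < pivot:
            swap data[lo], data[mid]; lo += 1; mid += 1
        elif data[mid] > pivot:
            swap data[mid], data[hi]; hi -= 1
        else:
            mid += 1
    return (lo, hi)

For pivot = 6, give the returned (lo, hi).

(4, 4)

lo=0 mid=0 hi=5
4<6: swap(0,0), lo=1 mid=1 ⇒ [4, 0, 6, -1, 7, 2]
0<6: swap(1,1), lo=2 mid=2 ⇒ [4, 0, 6, -1, 7, 2]
6=6: mid=3
-1<6: swap(2,3), lo=3 mid=4 ⇒ [4, 0, -1, 6, 7, 2]
7>6: swap(4,5), hi=4 ⇒ [4, 0, -1, 6, 2, 7]
2<6: swap(3,4), lo=4 mid=5 ⇒ [4, 0, -1, 2, 6, 7]
done. lo=4 hi=4; data=[4, 0, -1, 2, 6, 7]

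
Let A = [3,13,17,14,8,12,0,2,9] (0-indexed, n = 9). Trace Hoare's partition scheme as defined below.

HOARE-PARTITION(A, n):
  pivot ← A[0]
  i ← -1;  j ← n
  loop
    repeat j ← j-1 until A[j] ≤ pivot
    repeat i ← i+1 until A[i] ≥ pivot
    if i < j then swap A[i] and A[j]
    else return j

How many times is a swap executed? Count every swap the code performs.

2

pivot = A[0] = 3; i = -1, j = 9
j→7 (A[7]=2≤3), i→0 (A[0]=3≥3); i<j, swap → [2,13,17,14,8,12,0,3,9]
j→6 (A[6]=0≤3), i→1 (A[1]=13≥3); i<j, swap → [2,0,17,14,8,12,13,3,9]
j→1, i→2; i≥j, return j=1. A = [2,0,17,14,8,12,13,3,9]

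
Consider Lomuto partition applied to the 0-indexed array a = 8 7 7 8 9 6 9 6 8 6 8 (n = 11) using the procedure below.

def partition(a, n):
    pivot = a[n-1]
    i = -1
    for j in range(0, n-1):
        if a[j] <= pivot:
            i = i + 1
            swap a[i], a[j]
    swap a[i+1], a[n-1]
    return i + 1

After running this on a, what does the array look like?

8 7 7 8 6 6 8 6 8 9 9

pivot = a[10] = 8; i = -1
j=0: a[0]=8 ≤ 8 → i=0, swap a[0],a[0] (no change) → 8 7 7 8 9 6 9 6 8 6 8
j=1: a[1]=7 ≤ 8 → i=1, swap a[1],a[1] (no change) → 8 7 7 8 9 6 9 6 8 6 8
j=2: a[2]=7 ≤ 8 → i=2, swap a[2],a[2] (no change) → 8 7 7 8 9 6 9 6 8 6 8
j=3: a[3]=8 ≤ 8 → i=3, swap a[3],a[3] (no change) → 8 7 7 8 9 6 9 6 8 6 8
j=4: a[4]=9 > 8 → no swap
j=5: a[5]=6 ≤ 8 → i=4, swap a[4],a[5] → 8 7 7 8 6 9 9 6 8 6 8
j=6: a[6]=9 > 8 → no swap
j=7: a[7]=6 ≤ 8 → i=5, swap a[5],a[7] → 8 7 7 8 6 6 9 9 8 6 8
j=8: a[8]=8 ≤ 8 → i=6, swap a[6],a[8] → 8 7 7 8 6 6 8 9 9 6 8
j=9: a[9]=6 ≤ 8 → i=7, swap a[7],a[9] → 8 7 7 8 6 6 8 6 9 9 8
final swap a[8],a[10] → 8 7 7 8 6 6 8 6 8 9 9; return 8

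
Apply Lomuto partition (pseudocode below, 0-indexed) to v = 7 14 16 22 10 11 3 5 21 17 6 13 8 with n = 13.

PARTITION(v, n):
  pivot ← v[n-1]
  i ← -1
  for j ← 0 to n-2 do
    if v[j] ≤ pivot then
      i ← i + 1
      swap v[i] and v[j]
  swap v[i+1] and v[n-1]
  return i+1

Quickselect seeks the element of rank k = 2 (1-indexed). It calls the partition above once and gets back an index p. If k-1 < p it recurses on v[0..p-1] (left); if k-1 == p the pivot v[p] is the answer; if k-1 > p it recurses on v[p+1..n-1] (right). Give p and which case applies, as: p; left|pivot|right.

4; left

pivot = v[12] = 8; i = -1
j=0: v[0]=7 ≤ 8 → i=0, swap v[0],v[0] (no change) → 7 14 16 22 10 11 3 5 21 17 6 13 8
j=1: v[1]=14 > 8 → no swap
j=2: v[2]=16 > 8 → no swap
j=3: v[3]=22 > 8 → no swap
j=4: v[4]=10 > 8 → no swap
j=5: v[5]=11 > 8 → no swap
j=6: v[6]=3 ≤ 8 → i=1, swap v[1],v[6] → 7 3 16 22 10 11 14 5 21 17 6 13 8
j=7: v[7]=5 ≤ 8 → i=2, swap v[2],v[7] → 7 3 5 22 10 11 14 16 21 17 6 13 8
j=8: v[8]=21 > 8 → no swap
j=9: v[9]=17 > 8 → no swap
j=10: v[10]=6 ≤ 8 → i=3, swap v[3],v[10] → 7 3 5 6 10 11 14 16 21 17 22 13 8
j=11: v[11]=13 > 8 → no swap
final swap v[4],v[12] → 7 3 5 6 8 11 14 16 21 17 22 13 10; return 4
p = 4; k-1 = 1 < 4 ⇒ left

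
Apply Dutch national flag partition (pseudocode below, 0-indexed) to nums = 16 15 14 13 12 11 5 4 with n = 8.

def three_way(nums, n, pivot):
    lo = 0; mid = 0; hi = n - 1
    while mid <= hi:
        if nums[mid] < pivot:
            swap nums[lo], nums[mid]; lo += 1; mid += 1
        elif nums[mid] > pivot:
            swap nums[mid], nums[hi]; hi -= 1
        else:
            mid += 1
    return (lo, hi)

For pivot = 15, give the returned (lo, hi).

(6, 6)

lo=0 mid=0 hi=7
16>15: swap(0,7), hi=6 ⇒ 4 15 14 13 12 11 5 16
4<15: swap(0,0), lo=1 mid=1 ⇒ 4 15 14 13 12 11 5 16
15=15: mid=2
14<15: swap(1,2), lo=2 mid=3 ⇒ 4 14 15 13 12 11 5 16
13<15: swap(2,3), lo=3 mid=4 ⇒ 4 14 13 15 12 11 5 16
12<15: swap(3,4), lo=4 mid=5 ⇒ 4 14 13 12 15 11 5 16
11<15: swap(4,5), lo=5 mid=6 ⇒ 4 14 13 12 11 15 5 16
5<15: swap(5,6), lo=6 mid=7 ⇒ 4 14 13 12 11 5 15 16
done. lo=6 hi=6; nums=4 14 13 12 11 5 15 16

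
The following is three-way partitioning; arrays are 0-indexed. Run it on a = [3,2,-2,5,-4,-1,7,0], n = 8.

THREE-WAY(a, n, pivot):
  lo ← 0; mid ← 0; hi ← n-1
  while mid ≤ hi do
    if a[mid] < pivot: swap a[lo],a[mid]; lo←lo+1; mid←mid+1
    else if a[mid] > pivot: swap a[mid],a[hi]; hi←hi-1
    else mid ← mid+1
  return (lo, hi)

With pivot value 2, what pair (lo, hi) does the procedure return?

pivot = 2; lo=0, mid=0, hi=7
a[mid]=3>2: swap a[0],a[7]; hi=6 → [0,2,-2,5,-4,-1,7,3]
a[mid]=0<2: swap a[0],a[0]; lo=1,mid=1 → [0,2,-2,5,-4,-1,7,3]
a[mid]=2=2: mid=2
a[mid]=-2<2: swap a[1],a[2]; lo=2,mid=3 → [0,-2,2,5,-4,-1,7,3]
a[mid]=5>2: swap a[3],a[6]; hi=5 → [0,-2,2,7,-4,-1,5,3]
a[mid]=7>2: swap a[3],a[5]; hi=4 → [0,-2,2,-1,-4,7,5,3]
a[mid]=-1<2: swap a[2],a[3]; lo=3,mid=4 → [0,-2,-1,2,-4,7,5,3]
a[mid]=-4<2: swap a[3],a[4]; lo=4,mid=5 → [0,-2,-1,-4,2,7,5,3]
end: lo=4, hi=4; a = [0,-2,-1,-4,2,7,5,3]

(4, 4)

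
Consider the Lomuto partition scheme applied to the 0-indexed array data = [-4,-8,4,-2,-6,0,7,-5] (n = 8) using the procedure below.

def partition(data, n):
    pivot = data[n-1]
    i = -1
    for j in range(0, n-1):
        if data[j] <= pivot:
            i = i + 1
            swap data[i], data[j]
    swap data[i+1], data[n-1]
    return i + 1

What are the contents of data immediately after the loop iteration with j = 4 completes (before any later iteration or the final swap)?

[-8,-6,4,-2,-4,0,7,-5]

pivot = data[7] = -5; i = -1
j=0: data[0]=-4 > -5 → no swap
j=1: data[1]=-8 ≤ -5 → i=0, swap data[0],data[1] → [-8,-4,4,-2,-6,0,7,-5]
j=2: data[2]=4 > -5 → no swap
j=3: data[3]=-2 > -5 → no swap
j=4: data[4]=-6 ≤ -5 → i=1, swap data[1],data[4] → [-8,-6,4,-2,-4,0,7,-5]
(after j=4) data = [-8,-6,4,-2,-4,0,7,-5]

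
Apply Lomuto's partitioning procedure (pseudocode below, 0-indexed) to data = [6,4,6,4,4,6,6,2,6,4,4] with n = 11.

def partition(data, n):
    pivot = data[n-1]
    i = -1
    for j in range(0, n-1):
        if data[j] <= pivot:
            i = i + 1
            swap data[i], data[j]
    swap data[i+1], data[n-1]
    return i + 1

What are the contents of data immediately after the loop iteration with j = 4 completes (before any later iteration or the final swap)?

[4,4,4,6,6,6,6,2,6,4,4]

pivot = data[10] = 4; i = -1
j=0: data[0]=6 > 4 → no swap
j=1: data[1]=4 ≤ 4 → i=0, swap data[0],data[1] → [4,6,6,4,4,6,6,2,6,4,4]
j=2: data[2]=6 > 4 → no swap
j=3: data[3]=4 ≤ 4 → i=1, swap data[1],data[3] → [4,4,6,6,4,6,6,2,6,4,4]
j=4: data[4]=4 ≤ 4 → i=2, swap data[2],data[4] → [4,4,4,6,6,6,6,2,6,4,4]
(after j=4) data = [4,4,4,6,6,6,6,2,6,4,4]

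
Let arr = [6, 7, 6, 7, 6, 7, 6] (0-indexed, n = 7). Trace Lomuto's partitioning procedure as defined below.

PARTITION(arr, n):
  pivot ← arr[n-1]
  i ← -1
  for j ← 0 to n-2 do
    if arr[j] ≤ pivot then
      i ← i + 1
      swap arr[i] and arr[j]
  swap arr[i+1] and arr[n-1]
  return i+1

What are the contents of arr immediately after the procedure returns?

pivot=6, i=-1
j=0: 6≤6, i=0, swap(0,0) ⇒ [6, 7, 6, 7, 6, 7, 6]
j=1: 7>6, skip
j=2: 6≤6, i=1, swap(1,2) ⇒ [6, 6, 7, 7, 6, 7, 6]
j=3: 7>6, skip
j=4: 6≤6, i=2, swap(2,4) ⇒ [6, 6, 6, 7, 7, 7, 6]
j=5: 7>6, skip
swap(3,6) ⇒ [6, 6, 6, 6, 7, 7, 7]; return 3

[6, 6, 6, 6, 7, 7, 7]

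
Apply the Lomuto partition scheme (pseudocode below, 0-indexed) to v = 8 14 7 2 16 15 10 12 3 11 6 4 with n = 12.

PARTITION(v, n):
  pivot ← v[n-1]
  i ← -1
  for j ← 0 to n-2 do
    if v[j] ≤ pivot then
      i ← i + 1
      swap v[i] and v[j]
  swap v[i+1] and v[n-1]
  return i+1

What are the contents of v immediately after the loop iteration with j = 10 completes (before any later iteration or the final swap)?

2 3 7 8 16 15 10 12 14 11 6 4

pivot = v[11] = 4; i = -1
j=0: v[0]=8 > 4 → no swap
j=1: v[1]=14 > 4 → no swap
j=2: v[2]=7 > 4 → no swap
j=3: v[3]=2 ≤ 4 → i=0, swap v[0],v[3] → 2 14 7 8 16 15 10 12 3 11 6 4
j=4: v[4]=16 > 4 → no swap
j=5: v[5]=15 > 4 → no swap
j=6: v[6]=10 > 4 → no swap
j=7: v[7]=12 > 4 → no swap
j=8: v[8]=3 ≤ 4 → i=1, swap v[1],v[8] → 2 3 7 8 16 15 10 12 14 11 6 4
j=9: v[9]=11 > 4 → no swap
j=10: v[10]=6 > 4 → no swap
(after j=10) v = 2 3 7 8 16 15 10 12 14 11 6 4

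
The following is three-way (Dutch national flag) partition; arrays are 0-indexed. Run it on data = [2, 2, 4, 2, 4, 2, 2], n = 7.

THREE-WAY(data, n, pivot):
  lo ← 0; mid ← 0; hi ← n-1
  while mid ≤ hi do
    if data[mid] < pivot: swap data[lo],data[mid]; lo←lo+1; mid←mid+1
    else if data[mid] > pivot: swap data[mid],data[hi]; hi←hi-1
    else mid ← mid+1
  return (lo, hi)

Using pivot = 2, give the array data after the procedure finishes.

[2, 2, 2, 2, 2, 4, 4]

lo=0 mid=0 hi=6
2=2: mid=1
2=2: mid=2
4>2: swap(2,6), hi=5 ⇒ [2, 2, 2, 2, 4, 2, 4]
2=2: mid=3
2=2: mid=4
4>2: swap(4,5), hi=4 ⇒ [2, 2, 2, 2, 2, 4, 4]
2=2: mid=5
done. lo=0 hi=4; data=[2, 2, 2, 2, 2, 4, 4]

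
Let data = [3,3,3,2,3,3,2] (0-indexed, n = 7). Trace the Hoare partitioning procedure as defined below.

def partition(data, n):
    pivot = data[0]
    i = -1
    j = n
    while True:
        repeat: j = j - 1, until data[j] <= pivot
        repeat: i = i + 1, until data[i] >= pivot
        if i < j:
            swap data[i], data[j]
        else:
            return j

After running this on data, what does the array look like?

pivot=3
j stops at 6 (2), i stops at 0 (3); swap ⇒ [2,3,3,2,3,3,3]
j stops at 5 (3), i stops at 1 (3); swap ⇒ [2,3,3,2,3,3,3]
j stops at 4 (3), i stops at 2 (3); swap ⇒ [2,3,3,2,3,3,3]
j stops at 3, i stops at 4; i≥j ⇒ return 3. data=[2,3,3,2,3,3,3]

[2,3,3,2,3,3,3]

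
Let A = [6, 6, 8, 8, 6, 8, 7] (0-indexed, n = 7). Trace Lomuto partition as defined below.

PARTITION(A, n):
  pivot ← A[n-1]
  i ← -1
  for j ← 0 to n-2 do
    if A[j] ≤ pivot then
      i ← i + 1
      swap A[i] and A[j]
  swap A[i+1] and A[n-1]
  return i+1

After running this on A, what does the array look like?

[6, 6, 6, 7, 8, 8, 8]

pivot=7, i=-1
j=0: 6≤7, i=0, swap(0,0) ⇒ [6, 6, 8, 8, 6, 8, 7]
j=1: 6≤7, i=1, swap(1,1) ⇒ [6, 6, 8, 8, 6, 8, 7]
j=2: 8>7, skip
j=3: 8>7, skip
j=4: 6≤7, i=2, swap(2,4) ⇒ [6, 6, 6, 8, 8, 8, 7]
j=5: 8>7, skip
swap(3,6) ⇒ [6, 6, 6, 7, 8, 8, 8]; return 3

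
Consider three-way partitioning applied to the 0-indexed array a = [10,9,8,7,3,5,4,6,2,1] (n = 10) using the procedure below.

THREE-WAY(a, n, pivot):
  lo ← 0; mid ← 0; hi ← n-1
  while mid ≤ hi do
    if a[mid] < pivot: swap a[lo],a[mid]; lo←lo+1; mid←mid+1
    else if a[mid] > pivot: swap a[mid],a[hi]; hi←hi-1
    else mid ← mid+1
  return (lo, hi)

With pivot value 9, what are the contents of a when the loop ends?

[1,8,7,3,5,4,6,2,9,10]

pivot = 9; lo=0, mid=0, hi=9
a[mid]=10>9: swap a[0],a[9]; hi=8 → [1,9,8,7,3,5,4,6,2,10]
a[mid]=1<9: swap a[0],a[0]; lo=1,mid=1 → [1,9,8,7,3,5,4,6,2,10]
a[mid]=9=9: mid=2
a[mid]=8<9: swap a[1],a[2]; lo=2,mid=3 → [1,8,9,7,3,5,4,6,2,10]
a[mid]=7<9: swap a[2],a[3]; lo=3,mid=4 → [1,8,7,9,3,5,4,6,2,10]
a[mid]=3<9: swap a[3],a[4]; lo=4,mid=5 → [1,8,7,3,9,5,4,6,2,10]
a[mid]=5<9: swap a[4],a[5]; lo=5,mid=6 → [1,8,7,3,5,9,4,6,2,10]
a[mid]=4<9: swap a[5],a[6]; lo=6,mid=7 → [1,8,7,3,5,4,9,6,2,10]
a[mid]=6<9: swap a[6],a[7]; lo=7,mid=8 → [1,8,7,3,5,4,6,9,2,10]
a[mid]=2<9: swap a[7],a[8]; lo=8,mid=9 → [1,8,7,3,5,4,6,2,9,10]
end: lo=8, hi=8; a = [1,8,7,3,5,4,6,2,9,10]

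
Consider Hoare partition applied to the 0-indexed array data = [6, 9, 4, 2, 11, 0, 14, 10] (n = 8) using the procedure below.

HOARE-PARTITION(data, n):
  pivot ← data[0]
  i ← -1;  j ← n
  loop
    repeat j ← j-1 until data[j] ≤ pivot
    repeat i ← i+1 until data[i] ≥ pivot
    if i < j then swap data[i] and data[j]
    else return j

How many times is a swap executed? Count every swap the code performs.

pivot = data[0] = 6; i = -1, j = 8
j→5 (data[5]=0≤6), i→0 (data[0]=6≥6); i<j, swap → [0, 9, 4, 2, 11, 6, 14, 10]
j→3 (data[3]=2≤6), i→1 (data[1]=9≥6); i<j, swap → [0, 2, 4, 9, 11, 6, 14, 10]
j→2, i→3; i≥j, return j=2. data = [0, 2, 4, 9, 11, 6, 14, 10]

2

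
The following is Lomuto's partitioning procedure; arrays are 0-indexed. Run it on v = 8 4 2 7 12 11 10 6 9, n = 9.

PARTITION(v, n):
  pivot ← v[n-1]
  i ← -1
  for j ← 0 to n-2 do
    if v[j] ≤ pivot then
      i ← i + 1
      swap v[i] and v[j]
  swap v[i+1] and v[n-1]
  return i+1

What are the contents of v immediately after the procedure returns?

pivot = v[8] = 9; i = -1
j=0: v[0]=8 ≤ 9 → i=0, swap v[0],v[0] (no change) → 8 4 2 7 12 11 10 6 9
j=1: v[1]=4 ≤ 9 → i=1, swap v[1],v[1] (no change) → 8 4 2 7 12 11 10 6 9
j=2: v[2]=2 ≤ 9 → i=2, swap v[2],v[2] (no change) → 8 4 2 7 12 11 10 6 9
j=3: v[3]=7 ≤ 9 → i=3, swap v[3],v[3] (no change) → 8 4 2 7 12 11 10 6 9
j=4: v[4]=12 > 9 → no swap
j=5: v[5]=11 > 9 → no swap
j=6: v[6]=10 > 9 → no swap
j=7: v[7]=6 ≤ 9 → i=4, swap v[4],v[7] → 8 4 2 7 6 11 10 12 9
final swap v[5],v[8] → 8 4 2 7 6 9 10 12 11; return 5

8 4 2 7 6 9 10 12 11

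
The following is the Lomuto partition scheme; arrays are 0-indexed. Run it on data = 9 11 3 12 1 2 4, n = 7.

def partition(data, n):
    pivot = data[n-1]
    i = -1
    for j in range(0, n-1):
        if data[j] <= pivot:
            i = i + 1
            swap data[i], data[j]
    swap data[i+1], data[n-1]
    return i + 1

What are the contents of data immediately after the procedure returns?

3 1 2 4 11 9 12

pivot = data[6] = 4; i = -1
j=0: data[0]=9 > 4 → no swap
j=1: data[1]=11 > 4 → no swap
j=2: data[2]=3 ≤ 4 → i=0, swap data[0],data[2] → 3 11 9 12 1 2 4
j=3: data[3]=12 > 4 → no swap
j=4: data[4]=1 ≤ 4 → i=1, swap data[1],data[4] → 3 1 9 12 11 2 4
j=5: data[5]=2 ≤ 4 → i=2, swap data[2],data[5] → 3 1 2 12 11 9 4
final swap data[3],data[6] → 3 1 2 4 11 9 12; return 3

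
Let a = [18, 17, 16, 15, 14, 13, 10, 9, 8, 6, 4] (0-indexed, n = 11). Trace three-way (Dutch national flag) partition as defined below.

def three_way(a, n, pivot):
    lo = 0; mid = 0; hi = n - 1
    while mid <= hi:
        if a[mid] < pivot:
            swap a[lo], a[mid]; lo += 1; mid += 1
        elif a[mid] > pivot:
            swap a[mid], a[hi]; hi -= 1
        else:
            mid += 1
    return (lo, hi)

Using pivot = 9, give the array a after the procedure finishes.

pivot = 9; lo=0, mid=0, hi=10
a[mid]=18>9: swap a[0],a[10]; hi=9 → [4, 17, 16, 15, 14, 13, 10, 9, 8, 6, 18]
a[mid]=4<9: swap a[0],a[0]; lo=1,mid=1 → [4, 17, 16, 15, 14, 13, 10, 9, 8, 6, 18]
a[mid]=17>9: swap a[1],a[9]; hi=8 → [4, 6, 16, 15, 14, 13, 10, 9, 8, 17, 18]
a[mid]=6<9: swap a[1],a[1]; lo=2,mid=2 → [4, 6, 16, 15, 14, 13, 10, 9, 8, 17, 18]
a[mid]=16>9: swap a[2],a[8]; hi=7 → [4, 6, 8, 15, 14, 13, 10, 9, 16, 17, 18]
a[mid]=8<9: swap a[2],a[2]; lo=3,mid=3 → [4, 6, 8, 15, 14, 13, 10, 9, 16, 17, 18]
a[mid]=15>9: swap a[3],a[7]; hi=6 → [4, 6, 8, 9, 14, 13, 10, 15, 16, 17, 18]
a[mid]=9=9: mid=4
a[mid]=14>9: swap a[4],a[6]; hi=5 → [4, 6, 8, 9, 10, 13, 14, 15, 16, 17, 18]
a[mid]=10>9: swap a[4],a[5]; hi=4 → [4, 6, 8, 9, 13, 10, 14, 15, 16, 17, 18]
a[mid]=13>9: swap a[4],a[4]; hi=3 → [4, 6, 8, 9, 13, 10, 14, 15, 16, 17, 18]
end: lo=3, hi=3; a = [4, 6, 8, 9, 13, 10, 14, 15, 16, 17, 18]

[4, 6, 8, 9, 13, 10, 14, 15, 16, 17, 18]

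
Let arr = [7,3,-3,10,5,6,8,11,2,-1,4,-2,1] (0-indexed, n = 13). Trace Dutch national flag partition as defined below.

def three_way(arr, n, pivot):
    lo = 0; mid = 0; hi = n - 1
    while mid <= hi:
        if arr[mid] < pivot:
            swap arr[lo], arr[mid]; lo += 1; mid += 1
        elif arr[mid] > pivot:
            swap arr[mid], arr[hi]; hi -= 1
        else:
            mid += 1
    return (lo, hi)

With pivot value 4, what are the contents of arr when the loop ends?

pivot = 4; lo=0, mid=0, hi=12
arr[mid]=7>4: swap arr[0],arr[12]; hi=11 → [1,3,-3,10,5,6,8,11,2,-1,4,-2,7]
arr[mid]=1<4: swap arr[0],arr[0]; lo=1,mid=1 → [1,3,-3,10,5,6,8,11,2,-1,4,-2,7]
arr[mid]=3<4: swap arr[1],arr[1]; lo=2,mid=2 → [1,3,-3,10,5,6,8,11,2,-1,4,-2,7]
arr[mid]=-3<4: swap arr[2],arr[2]; lo=3,mid=3 → [1,3,-3,10,5,6,8,11,2,-1,4,-2,7]
arr[mid]=10>4: swap arr[3],arr[11]; hi=10 → [1,3,-3,-2,5,6,8,11,2,-1,4,10,7]
arr[mid]=-2<4: swap arr[3],arr[3]; lo=4,mid=4 → [1,3,-3,-2,5,6,8,11,2,-1,4,10,7]
arr[mid]=5>4: swap arr[4],arr[10]; hi=9 → [1,3,-3,-2,4,6,8,11,2,-1,5,10,7]
arr[mid]=4=4: mid=5
arr[mid]=6>4: swap arr[5],arr[9]; hi=8 → [1,3,-3,-2,4,-1,8,11,2,6,5,10,7]
arr[mid]=-1<4: swap arr[4],arr[5]; lo=5,mid=6 → [1,3,-3,-2,-1,4,8,11,2,6,5,10,7]
arr[mid]=8>4: swap arr[6],arr[8]; hi=7 → [1,3,-3,-2,-1,4,2,11,8,6,5,10,7]
arr[mid]=2<4: swap arr[5],arr[6]; lo=6,mid=7 → [1,3,-3,-2,-1,2,4,11,8,6,5,10,7]
arr[mid]=11>4: swap arr[7],arr[7]; hi=6 → [1,3,-3,-2,-1,2,4,11,8,6,5,10,7]
end: lo=6, hi=6; arr = [1,3,-3,-2,-1,2,4,11,8,6,5,10,7]

[1,3,-3,-2,-1,2,4,11,8,6,5,10,7]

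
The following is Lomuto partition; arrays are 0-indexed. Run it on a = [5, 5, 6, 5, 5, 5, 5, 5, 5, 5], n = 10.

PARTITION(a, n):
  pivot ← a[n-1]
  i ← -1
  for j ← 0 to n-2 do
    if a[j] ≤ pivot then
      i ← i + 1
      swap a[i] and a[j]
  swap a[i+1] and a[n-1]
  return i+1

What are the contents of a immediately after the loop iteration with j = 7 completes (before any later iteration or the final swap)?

pivot = a[9] = 5; i = -1
j=0: a[0]=5 ≤ 5 → i=0, swap a[0],a[0] (no change) → [5, 5, 6, 5, 5, 5, 5, 5, 5, 5]
j=1: a[1]=5 ≤ 5 → i=1, swap a[1],a[1] (no change) → [5, 5, 6, 5, 5, 5, 5, 5, 5, 5]
j=2: a[2]=6 > 5 → no swap
j=3: a[3]=5 ≤ 5 → i=2, swap a[2],a[3] → [5, 5, 5, 6, 5, 5, 5, 5, 5, 5]
j=4: a[4]=5 ≤ 5 → i=3, swap a[3],a[4] → [5, 5, 5, 5, 6, 5, 5, 5, 5, 5]
j=5: a[5]=5 ≤ 5 → i=4, swap a[4],a[5] → [5, 5, 5, 5, 5, 6, 5, 5, 5, 5]
j=6: a[6]=5 ≤ 5 → i=5, swap a[5],a[6] → [5, 5, 5, 5, 5, 5, 6, 5, 5, 5]
j=7: a[7]=5 ≤ 5 → i=6, swap a[6],a[7] → [5, 5, 5, 5, 5, 5, 5, 6, 5, 5]
(after j=7) a = [5, 5, 5, 5, 5, 5, 5, 6, 5, 5]

[5, 5, 5, 5, 5, 5, 5, 6, 5, 5]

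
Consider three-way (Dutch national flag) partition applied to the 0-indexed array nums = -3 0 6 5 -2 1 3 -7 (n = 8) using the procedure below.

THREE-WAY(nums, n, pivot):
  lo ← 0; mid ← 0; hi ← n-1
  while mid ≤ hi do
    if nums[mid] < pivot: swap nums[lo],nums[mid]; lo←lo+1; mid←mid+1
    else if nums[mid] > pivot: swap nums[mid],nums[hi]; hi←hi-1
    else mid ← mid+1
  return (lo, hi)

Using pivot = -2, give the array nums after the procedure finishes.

lo=0 mid=0 hi=7
-3<-2: swap(0,0), lo=1 mid=1 ⇒ -3 0 6 5 -2 1 3 -7
0>-2: swap(1,7), hi=6 ⇒ -3 -7 6 5 -2 1 3 0
-7<-2: swap(1,1), lo=2 mid=2 ⇒ -3 -7 6 5 -2 1 3 0
6>-2: swap(2,6), hi=5 ⇒ -3 -7 3 5 -2 1 6 0
3>-2: swap(2,5), hi=4 ⇒ -3 -7 1 5 -2 3 6 0
1>-2: swap(2,4), hi=3 ⇒ -3 -7 -2 5 1 3 6 0
-2=-2: mid=3
5>-2: swap(3,3), hi=2 ⇒ -3 -7 -2 5 1 3 6 0
done. lo=2 hi=2; nums=-3 -7 -2 5 1 3 6 0

-3 -7 -2 5 1 3 6 0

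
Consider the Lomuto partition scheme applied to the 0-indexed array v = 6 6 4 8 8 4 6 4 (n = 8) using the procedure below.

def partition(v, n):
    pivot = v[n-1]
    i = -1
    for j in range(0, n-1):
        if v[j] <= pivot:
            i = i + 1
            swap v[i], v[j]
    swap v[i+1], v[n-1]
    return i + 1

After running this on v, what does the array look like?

4 4 4 8 8 6 6 6

pivot = v[7] = 4; i = -1
j=0: v[0]=6 > 4 → no swap
j=1: v[1]=6 > 4 → no swap
j=2: v[2]=4 ≤ 4 → i=0, swap v[0],v[2] → 4 6 6 8 8 4 6 4
j=3: v[3]=8 > 4 → no swap
j=4: v[4]=8 > 4 → no swap
j=5: v[5]=4 ≤ 4 → i=1, swap v[1],v[5] → 4 4 6 8 8 6 6 4
j=6: v[6]=6 > 4 → no swap
final swap v[2],v[7] → 4 4 4 8 8 6 6 6; return 2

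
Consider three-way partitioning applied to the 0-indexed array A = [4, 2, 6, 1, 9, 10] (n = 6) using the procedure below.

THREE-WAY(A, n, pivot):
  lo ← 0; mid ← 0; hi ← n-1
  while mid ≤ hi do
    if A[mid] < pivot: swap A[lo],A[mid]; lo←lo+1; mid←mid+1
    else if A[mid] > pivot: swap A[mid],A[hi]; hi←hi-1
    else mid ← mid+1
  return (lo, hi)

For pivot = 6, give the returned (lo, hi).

pivot = 6; lo=0, mid=0, hi=5
A[mid]=4<6: swap A[0],A[0]; lo=1,mid=1 → [4, 2, 6, 1, 9, 10]
A[mid]=2<6: swap A[1],A[1]; lo=2,mid=2 → [4, 2, 6, 1, 9, 10]
A[mid]=6=6: mid=3
A[mid]=1<6: swap A[2],A[3]; lo=3,mid=4 → [4, 2, 1, 6, 9, 10]
A[mid]=9>6: swap A[4],A[5]; hi=4 → [4, 2, 1, 6, 10, 9]
A[mid]=10>6: swap A[4],A[4]; hi=3 → [4, 2, 1, 6, 10, 9]
end: lo=3, hi=3; A = [4, 2, 1, 6, 10, 9]

(3, 3)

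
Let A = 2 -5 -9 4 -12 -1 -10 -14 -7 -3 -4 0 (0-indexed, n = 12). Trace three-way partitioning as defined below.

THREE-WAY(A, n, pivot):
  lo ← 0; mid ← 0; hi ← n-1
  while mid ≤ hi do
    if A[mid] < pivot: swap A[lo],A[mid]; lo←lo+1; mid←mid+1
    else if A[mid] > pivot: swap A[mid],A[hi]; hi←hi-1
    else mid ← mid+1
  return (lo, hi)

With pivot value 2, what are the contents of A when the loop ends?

-5 -9 0 -12 -1 -10 -14 -7 -3 -4 2 4

lo=0 mid=0 hi=11
2=2: mid=1
-5<2: swap(0,1), lo=1 mid=2 ⇒ -5 2 -9 4 -12 -1 -10 -14 -7 -3 -4 0
-9<2: swap(1,2), lo=2 mid=3 ⇒ -5 -9 2 4 -12 -1 -10 -14 -7 -3 -4 0
4>2: swap(3,11), hi=10 ⇒ -5 -9 2 0 -12 -1 -10 -14 -7 -3 -4 4
0<2: swap(2,3), lo=3 mid=4 ⇒ -5 -9 0 2 -12 -1 -10 -14 -7 -3 -4 4
-12<2: swap(3,4), lo=4 mid=5 ⇒ -5 -9 0 -12 2 -1 -10 -14 -7 -3 -4 4
-1<2: swap(4,5), lo=5 mid=6 ⇒ -5 -9 0 -12 -1 2 -10 -14 -7 -3 -4 4
-10<2: swap(5,6), lo=6 mid=7 ⇒ -5 -9 0 -12 -1 -10 2 -14 -7 -3 -4 4
-14<2: swap(6,7), lo=7 mid=8 ⇒ -5 -9 0 -12 -1 -10 -14 2 -7 -3 -4 4
-7<2: swap(7,8), lo=8 mid=9 ⇒ -5 -9 0 -12 -1 -10 -14 -7 2 -3 -4 4
-3<2: swap(8,9), lo=9 mid=10 ⇒ -5 -9 0 -12 -1 -10 -14 -7 -3 2 -4 4
-4<2: swap(9,10), lo=10 mid=11 ⇒ -5 -9 0 -12 -1 -10 -14 -7 -3 -4 2 4
done. lo=10 hi=10; A=-5 -9 0 -12 -1 -10 -14 -7 -3 -4 2 4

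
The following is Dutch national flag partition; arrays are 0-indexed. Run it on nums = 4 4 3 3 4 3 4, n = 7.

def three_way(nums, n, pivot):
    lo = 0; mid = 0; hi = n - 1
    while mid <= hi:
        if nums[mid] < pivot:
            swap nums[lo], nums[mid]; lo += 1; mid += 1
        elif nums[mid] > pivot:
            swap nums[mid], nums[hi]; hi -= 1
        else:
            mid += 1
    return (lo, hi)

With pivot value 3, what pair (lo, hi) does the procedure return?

(0, 2)

pivot = 3; lo=0, mid=0, hi=6
nums[mid]=4>3: swap nums[0],nums[6]; hi=5 → 4 4 3 3 4 3 4
nums[mid]=4>3: swap nums[0],nums[5]; hi=4 → 3 4 3 3 4 4 4
nums[mid]=3=3: mid=1
nums[mid]=4>3: swap nums[1],nums[4]; hi=3 → 3 4 3 3 4 4 4
nums[mid]=4>3: swap nums[1],nums[3]; hi=2 → 3 3 3 4 4 4 4
nums[mid]=3=3: mid=2
nums[mid]=3=3: mid=3
end: lo=0, hi=2; nums = 3 3 3 4 4 4 4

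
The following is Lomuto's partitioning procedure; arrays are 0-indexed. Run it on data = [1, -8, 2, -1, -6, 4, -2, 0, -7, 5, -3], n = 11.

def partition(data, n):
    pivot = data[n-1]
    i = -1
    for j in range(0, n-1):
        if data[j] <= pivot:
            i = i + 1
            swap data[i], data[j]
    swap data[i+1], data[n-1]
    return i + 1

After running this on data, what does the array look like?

pivot = data[10] = -3; i = -1
j=0: data[0]=1 > -3 → no swap
j=1: data[1]=-8 ≤ -3 → i=0, swap data[0],data[1] → [-8, 1, 2, -1, -6, 4, -2, 0, -7, 5, -3]
j=2: data[2]=2 > -3 → no swap
j=3: data[3]=-1 > -3 → no swap
j=4: data[4]=-6 ≤ -3 → i=1, swap data[1],data[4] → [-8, -6, 2, -1, 1, 4, -2, 0, -7, 5, -3]
j=5: data[5]=4 > -3 → no swap
j=6: data[6]=-2 > -3 → no swap
j=7: data[7]=0 > -3 → no swap
j=8: data[8]=-7 ≤ -3 → i=2, swap data[2],data[8] → [-8, -6, -7, -1, 1, 4, -2, 0, 2, 5, -3]
j=9: data[9]=5 > -3 → no swap
final swap data[3],data[10] → [-8, -6, -7, -3, 1, 4, -2, 0, 2, 5, -1]; return 3

[-8, -6, -7, -3, 1, 4, -2, 0, 2, 5, -1]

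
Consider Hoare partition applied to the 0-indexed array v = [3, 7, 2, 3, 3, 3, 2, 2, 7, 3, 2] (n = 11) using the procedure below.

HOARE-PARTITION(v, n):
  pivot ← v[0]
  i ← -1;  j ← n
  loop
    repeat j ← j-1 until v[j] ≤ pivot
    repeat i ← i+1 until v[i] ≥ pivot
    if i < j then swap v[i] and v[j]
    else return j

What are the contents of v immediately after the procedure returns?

[2, 3, 2, 2, 2, 3, 3, 3, 7, 7, 3]

pivot=3
j stops at 10 (2), i stops at 0 (3); swap ⇒ [2, 7, 2, 3, 3, 3, 2, 2, 7, 3, 3]
j stops at 9 (3), i stops at 1 (7); swap ⇒ [2, 3, 2, 3, 3, 3, 2, 2, 7, 7, 3]
j stops at 7 (2), i stops at 3 (3); swap ⇒ [2, 3, 2, 2, 3, 3, 2, 3, 7, 7, 3]
j stops at 6 (2), i stops at 4 (3); swap ⇒ [2, 3, 2, 2, 2, 3, 3, 3, 7, 7, 3]
j stops at 5, i stops at 5; i≥j ⇒ return 5. v=[2, 3, 2, 2, 2, 3, 3, 3, 7, 7, 3]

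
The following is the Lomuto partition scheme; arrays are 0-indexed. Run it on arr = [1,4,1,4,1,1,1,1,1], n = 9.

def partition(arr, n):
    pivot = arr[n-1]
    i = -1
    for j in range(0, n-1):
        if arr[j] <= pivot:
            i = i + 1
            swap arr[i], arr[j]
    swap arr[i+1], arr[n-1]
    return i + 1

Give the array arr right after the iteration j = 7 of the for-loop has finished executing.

[1,1,1,1,1,1,4,4,1]

pivot = arr[8] = 1; i = -1
j=0: arr[0]=1 ≤ 1 → i=0, swap arr[0],arr[0] (no change) → [1,4,1,4,1,1,1,1,1]
j=1: arr[1]=4 > 1 → no swap
j=2: arr[2]=1 ≤ 1 → i=1, swap arr[1],arr[2] → [1,1,4,4,1,1,1,1,1]
j=3: arr[3]=4 > 1 → no swap
j=4: arr[4]=1 ≤ 1 → i=2, swap arr[2],arr[4] → [1,1,1,4,4,1,1,1,1]
j=5: arr[5]=1 ≤ 1 → i=3, swap arr[3],arr[5] → [1,1,1,1,4,4,1,1,1]
j=6: arr[6]=1 ≤ 1 → i=4, swap arr[4],arr[6] → [1,1,1,1,1,4,4,1,1]
j=7: arr[7]=1 ≤ 1 → i=5, swap arr[5],arr[7] → [1,1,1,1,1,1,4,4,1]
(after j=7) arr = [1,1,1,1,1,1,4,4,1]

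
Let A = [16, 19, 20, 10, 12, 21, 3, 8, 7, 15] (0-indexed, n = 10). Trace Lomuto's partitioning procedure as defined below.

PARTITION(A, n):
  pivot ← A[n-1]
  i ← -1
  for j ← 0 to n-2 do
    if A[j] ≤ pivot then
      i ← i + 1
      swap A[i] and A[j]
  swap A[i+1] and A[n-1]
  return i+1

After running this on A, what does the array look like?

pivot=15, i=-1
j=0: 16>15, skip
j=1: 19>15, skip
j=2: 20>15, skip
j=3: 10≤15, i=0, swap(0,3) ⇒ [10, 19, 20, 16, 12, 21, 3, 8, 7, 15]
j=4: 12≤15, i=1, swap(1,4) ⇒ [10, 12, 20, 16, 19, 21, 3, 8, 7, 15]
j=5: 21>15, skip
j=6: 3≤15, i=2, swap(2,6) ⇒ [10, 12, 3, 16, 19, 21, 20, 8, 7, 15]
j=7: 8≤15, i=3, swap(3,7) ⇒ [10, 12, 3, 8, 19, 21, 20, 16, 7, 15]
j=8: 7≤15, i=4, swap(4,8) ⇒ [10, 12, 3, 8, 7, 21, 20, 16, 19, 15]
swap(5,9) ⇒ [10, 12, 3, 8, 7, 15, 20, 16, 19, 21]; return 5

[10, 12, 3, 8, 7, 15, 20, 16, 19, 21]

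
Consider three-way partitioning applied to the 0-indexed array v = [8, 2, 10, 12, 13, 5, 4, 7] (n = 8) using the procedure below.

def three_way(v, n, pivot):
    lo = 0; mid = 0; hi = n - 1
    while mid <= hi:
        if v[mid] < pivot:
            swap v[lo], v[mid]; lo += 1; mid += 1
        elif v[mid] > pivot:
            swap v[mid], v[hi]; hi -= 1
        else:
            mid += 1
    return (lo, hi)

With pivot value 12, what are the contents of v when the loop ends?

pivot = 12; lo=0, mid=0, hi=7
v[mid]=8<12: swap v[0],v[0]; lo=1,mid=1 → [8, 2, 10, 12, 13, 5, 4, 7]
v[mid]=2<12: swap v[1],v[1]; lo=2,mid=2 → [8, 2, 10, 12, 13, 5, 4, 7]
v[mid]=10<12: swap v[2],v[2]; lo=3,mid=3 → [8, 2, 10, 12, 13, 5, 4, 7]
v[mid]=12=12: mid=4
v[mid]=13>12: swap v[4],v[7]; hi=6 → [8, 2, 10, 12, 7, 5, 4, 13]
v[mid]=7<12: swap v[3],v[4]; lo=4,mid=5 → [8, 2, 10, 7, 12, 5, 4, 13]
v[mid]=5<12: swap v[4],v[5]; lo=5,mid=6 → [8, 2, 10, 7, 5, 12, 4, 13]
v[mid]=4<12: swap v[5],v[6]; lo=6,mid=7 → [8, 2, 10, 7, 5, 4, 12, 13]
end: lo=6, hi=6; v = [8, 2, 10, 7, 5, 4, 12, 13]

[8, 2, 10, 7, 5, 4, 12, 13]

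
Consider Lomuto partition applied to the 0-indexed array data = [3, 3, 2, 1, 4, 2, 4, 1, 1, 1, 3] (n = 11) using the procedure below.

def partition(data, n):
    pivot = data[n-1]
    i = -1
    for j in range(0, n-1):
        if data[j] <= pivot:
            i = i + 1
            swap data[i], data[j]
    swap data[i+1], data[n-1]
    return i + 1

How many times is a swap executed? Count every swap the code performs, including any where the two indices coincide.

9

pivot = data[10] = 3; i = -1
j=0: data[0]=3 ≤ 3 → i=0, swap data[0],data[0] (no change) → [3, 3, 2, 1, 4, 2, 4, 1, 1, 1, 3]
j=1: data[1]=3 ≤ 3 → i=1, swap data[1],data[1] (no change) → [3, 3, 2, 1, 4, 2, 4, 1, 1, 1, 3]
j=2: data[2]=2 ≤ 3 → i=2, swap data[2],data[2] (no change) → [3, 3, 2, 1, 4, 2, 4, 1, 1, 1, 3]
j=3: data[3]=1 ≤ 3 → i=3, swap data[3],data[3] (no change) → [3, 3, 2, 1, 4, 2, 4, 1, 1, 1, 3]
j=4: data[4]=4 > 3 → no swap
j=5: data[5]=2 ≤ 3 → i=4, swap data[4],data[5] → [3, 3, 2, 1, 2, 4, 4, 1, 1, 1, 3]
j=6: data[6]=4 > 3 → no swap
j=7: data[7]=1 ≤ 3 → i=5, swap data[5],data[7] → [3, 3, 2, 1, 2, 1, 4, 4, 1, 1, 3]
j=8: data[8]=1 ≤ 3 → i=6, swap data[6],data[8] → [3, 3, 2, 1, 2, 1, 1, 4, 4, 1, 3]
j=9: data[9]=1 ≤ 3 → i=7, swap data[7],data[9] → [3, 3, 2, 1, 2, 1, 1, 1, 4, 4, 3]
final swap data[8],data[10] → [3, 3, 2, 1, 2, 1, 1, 1, 3, 4, 4]; return 8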